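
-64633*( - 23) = 1486559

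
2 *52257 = 104514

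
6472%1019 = 358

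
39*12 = 468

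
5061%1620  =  201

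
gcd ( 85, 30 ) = 5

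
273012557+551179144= 824191701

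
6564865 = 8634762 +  - 2069897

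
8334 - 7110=1224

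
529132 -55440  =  473692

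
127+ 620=747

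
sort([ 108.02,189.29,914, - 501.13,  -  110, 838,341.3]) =[ - 501.13, - 110,108.02,189.29, 341.3,  838,914] 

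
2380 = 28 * 85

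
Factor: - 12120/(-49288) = 3^1*5^1 *61^( - 1) =15/61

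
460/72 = 6 + 7/18  =  6.39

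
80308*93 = 7468644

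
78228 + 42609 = 120837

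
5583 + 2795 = 8378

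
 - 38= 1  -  39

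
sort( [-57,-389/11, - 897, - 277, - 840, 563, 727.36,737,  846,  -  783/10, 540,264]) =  [ - 897, - 840, - 277,-783/10, - 57, - 389/11, 264, 540,563,727.36,737, 846]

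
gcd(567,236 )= 1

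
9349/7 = 1335+4/7 = 1335.57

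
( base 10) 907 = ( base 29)128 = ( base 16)38B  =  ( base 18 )2e7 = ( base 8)1613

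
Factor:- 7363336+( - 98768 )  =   - 7462104=-2^3*3^1*13^1*23917^1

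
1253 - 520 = 733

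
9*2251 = 20259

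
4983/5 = 996 + 3/5= 996.60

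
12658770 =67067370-54408600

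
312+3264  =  3576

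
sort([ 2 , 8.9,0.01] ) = [ 0.01,2,  8.9] 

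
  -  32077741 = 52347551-84425292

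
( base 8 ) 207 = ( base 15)90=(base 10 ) 135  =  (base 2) 10000111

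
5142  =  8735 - 3593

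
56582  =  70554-13972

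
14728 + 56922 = 71650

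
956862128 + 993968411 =1950830539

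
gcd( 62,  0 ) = 62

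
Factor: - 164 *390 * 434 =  - 2^4*3^1*5^1 * 7^1 * 13^1*31^1*41^1= - 27758640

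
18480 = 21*880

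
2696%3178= 2696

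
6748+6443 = 13191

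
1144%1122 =22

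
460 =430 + 30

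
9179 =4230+4949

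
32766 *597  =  19561302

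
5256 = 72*73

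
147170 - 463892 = -316722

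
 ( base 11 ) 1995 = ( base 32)2es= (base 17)8C8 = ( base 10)2524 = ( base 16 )9dc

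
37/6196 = 37/6196=0.01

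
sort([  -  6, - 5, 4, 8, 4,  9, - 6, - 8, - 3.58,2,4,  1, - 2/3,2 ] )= [ - 8, - 6, - 6,-5, - 3.58, - 2/3, 1,2, 2,4,4,4,8, 9 ] 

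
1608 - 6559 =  -4951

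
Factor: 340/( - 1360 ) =  -  1/4 = -2^(-2 )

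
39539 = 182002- 142463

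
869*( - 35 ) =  - 30415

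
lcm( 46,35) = 1610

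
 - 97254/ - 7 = 13893 +3/7= 13893.43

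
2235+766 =3001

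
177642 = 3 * 59214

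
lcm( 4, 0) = 0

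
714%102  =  0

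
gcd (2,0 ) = 2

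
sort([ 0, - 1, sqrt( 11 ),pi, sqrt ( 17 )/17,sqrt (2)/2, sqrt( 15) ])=[ - 1,0,sqrt(17)/17,sqrt( 2)/2, pi,sqrt( 11 ), sqrt(15 ) ]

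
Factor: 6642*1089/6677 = 2^1 * 3^6*11^1*41^1 * 607^(  -  1)=657558/607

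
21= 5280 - 5259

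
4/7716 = 1/1929  =  0.00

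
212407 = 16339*13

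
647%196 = 59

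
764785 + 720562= 1485347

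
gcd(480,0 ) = 480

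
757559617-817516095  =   - 59956478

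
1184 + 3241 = 4425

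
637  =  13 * 49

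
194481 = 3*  64827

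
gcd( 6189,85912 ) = 1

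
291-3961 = -3670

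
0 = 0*92204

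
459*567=260253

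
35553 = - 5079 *( - 7)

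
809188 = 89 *9092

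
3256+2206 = 5462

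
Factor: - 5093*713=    - 11^1*23^1*31^1*463^1 = - 3631309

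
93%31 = 0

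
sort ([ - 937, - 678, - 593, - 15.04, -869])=[ - 937, - 869, - 678, - 593 , - 15.04 ] 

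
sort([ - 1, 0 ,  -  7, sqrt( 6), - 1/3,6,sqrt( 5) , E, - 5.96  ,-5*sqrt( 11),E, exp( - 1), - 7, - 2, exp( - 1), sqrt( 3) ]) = [ - 5*sqrt( 11 ), - 7, - 7, - 5.96,  -  2,-1, - 1/3, 0,exp(-1), exp( - 1), sqrt(3), sqrt(5),sqrt( 6), E,E , 6]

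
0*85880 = 0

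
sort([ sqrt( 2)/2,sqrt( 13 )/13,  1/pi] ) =[ sqrt(13)/13,1/pi, sqrt(2)/2]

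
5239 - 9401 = -4162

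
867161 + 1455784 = 2322945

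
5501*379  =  2084879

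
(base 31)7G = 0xe9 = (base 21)B2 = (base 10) 233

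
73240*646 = 47313040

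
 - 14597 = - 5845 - 8752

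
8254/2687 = 3+193/2687 = 3.07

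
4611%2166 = 279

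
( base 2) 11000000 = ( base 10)192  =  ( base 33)5R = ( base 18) ac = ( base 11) 165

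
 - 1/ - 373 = 1/373 = 0.00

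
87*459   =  39933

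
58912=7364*8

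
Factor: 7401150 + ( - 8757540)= -2^1*3^2*5^1*7^1*2153^1 = -1356390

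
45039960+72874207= 117914167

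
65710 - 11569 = 54141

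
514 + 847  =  1361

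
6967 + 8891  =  15858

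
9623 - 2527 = 7096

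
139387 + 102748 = 242135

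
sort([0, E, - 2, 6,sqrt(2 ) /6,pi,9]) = [ - 2, 0,  sqrt( 2)/6,E,pi, 6, 9] 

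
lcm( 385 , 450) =34650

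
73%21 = 10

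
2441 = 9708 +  - 7267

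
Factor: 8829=3^4*109^1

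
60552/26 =30276/13 = 2328.92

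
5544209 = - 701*( -7909 ) 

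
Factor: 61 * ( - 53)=  -  53^1*61^1 = - 3233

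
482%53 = 5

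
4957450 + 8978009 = 13935459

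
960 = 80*12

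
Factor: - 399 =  -3^1*7^1*19^1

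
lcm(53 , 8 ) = 424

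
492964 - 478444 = 14520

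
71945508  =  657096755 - 585151247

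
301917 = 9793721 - 9491804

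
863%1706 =863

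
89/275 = 89/275 = 0.32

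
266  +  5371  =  5637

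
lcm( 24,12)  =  24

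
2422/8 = 1211/4 = 302.75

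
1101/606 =1+165/202 = 1.82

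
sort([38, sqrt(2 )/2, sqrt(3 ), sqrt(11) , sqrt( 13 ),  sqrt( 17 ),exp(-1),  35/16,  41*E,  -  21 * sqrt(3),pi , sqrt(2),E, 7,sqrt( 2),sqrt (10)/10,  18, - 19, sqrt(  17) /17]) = [ - 21*sqrt( 3),-19, sqrt(17 ) /17,sqrt(10) /10,exp( - 1), sqrt( 2 )/2,sqrt(2), sqrt(2 ),  sqrt( 3), 35/16, E,pi,sqrt(11), sqrt(13 ),sqrt (17) , 7, 18, 38 , 41*E]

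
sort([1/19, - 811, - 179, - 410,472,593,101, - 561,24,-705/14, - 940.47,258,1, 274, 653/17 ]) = [ - 940.47, - 811, - 561, - 410, - 179, -705/14,1/19,  1, 24, 653/17 , 101, 258, 274,  472,593]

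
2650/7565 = 530/1513 = 0.35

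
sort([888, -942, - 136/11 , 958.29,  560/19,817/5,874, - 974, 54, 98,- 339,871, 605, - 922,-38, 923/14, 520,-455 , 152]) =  [-974, - 942, - 922,  -  455,-339,-38,-136/11, 560/19,  54,  923/14,98, 152,817/5, 520,605 , 871, 874,888, 958.29 ] 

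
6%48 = 6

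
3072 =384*8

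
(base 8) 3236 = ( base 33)1ib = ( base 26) 2d4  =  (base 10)1694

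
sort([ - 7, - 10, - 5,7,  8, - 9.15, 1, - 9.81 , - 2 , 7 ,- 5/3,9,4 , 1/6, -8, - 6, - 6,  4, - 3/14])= [ - 10, - 9.81, - 9.15,-8, - 7,  -  6, -6, - 5 ,-2,-5/3, - 3/14 , 1/6 , 1,4, 4,7, 7, 8, 9 ]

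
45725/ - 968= - 45725/968=- 47.24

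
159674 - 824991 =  - 665317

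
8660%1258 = 1112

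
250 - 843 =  - 593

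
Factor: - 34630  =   - 2^1*5^1*3463^1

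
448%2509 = 448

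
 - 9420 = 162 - 9582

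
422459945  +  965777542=1388237487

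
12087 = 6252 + 5835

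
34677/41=34677/41 = 845.78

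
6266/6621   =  6266/6621  =  0.95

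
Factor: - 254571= - 3^1*84857^1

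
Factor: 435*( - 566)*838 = -2^2*3^1*5^1*29^1*283^1*419^1 = - 206323980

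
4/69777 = 4/69777 = 0.00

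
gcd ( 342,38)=38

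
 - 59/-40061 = 1/679 = 0.00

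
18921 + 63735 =82656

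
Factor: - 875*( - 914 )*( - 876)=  - 2^3 * 3^1*5^3*7^1*73^1*457^1 = - 700581000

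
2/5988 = 1/2994 = 0.00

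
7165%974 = 347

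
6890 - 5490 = 1400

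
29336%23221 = 6115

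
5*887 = 4435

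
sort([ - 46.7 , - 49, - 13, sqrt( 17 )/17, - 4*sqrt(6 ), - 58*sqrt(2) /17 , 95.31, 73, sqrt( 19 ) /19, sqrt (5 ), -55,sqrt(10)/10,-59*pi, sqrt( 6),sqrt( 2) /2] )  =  [ - 59*pi, - 55, - 49, - 46.7, - 13, - 4 * sqrt( 6), -58*sqrt(2 ) /17,sqrt( 19) /19 , sqrt(17)/17,sqrt ( 10)/10,sqrt( 2)/2,sqrt(5 ), sqrt(6), 73, 95.31]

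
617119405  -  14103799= 603015606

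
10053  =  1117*9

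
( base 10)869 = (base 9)1165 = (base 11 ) 720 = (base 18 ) 2c5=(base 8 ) 1545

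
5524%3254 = 2270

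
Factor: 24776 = 2^3*19^1*163^1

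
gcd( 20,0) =20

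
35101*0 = 0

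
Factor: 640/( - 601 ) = -2^7 * 5^1 * 601^ (-1)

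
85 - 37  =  48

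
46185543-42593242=3592301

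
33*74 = 2442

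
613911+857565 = 1471476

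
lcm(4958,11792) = 436304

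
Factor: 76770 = 2^1 * 3^2*5^1  *  853^1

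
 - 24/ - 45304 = 3/5663 = 0.00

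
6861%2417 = 2027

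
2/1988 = 1/994=0.00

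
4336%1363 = 247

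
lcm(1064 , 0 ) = 0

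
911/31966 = 911/31966  =  0.03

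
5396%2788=2608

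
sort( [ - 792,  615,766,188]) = [ - 792,188,615, 766] 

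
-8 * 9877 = - 79016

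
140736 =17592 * 8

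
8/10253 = 8/10253 = 0.00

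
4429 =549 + 3880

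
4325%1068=53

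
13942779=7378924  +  6563855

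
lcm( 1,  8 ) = 8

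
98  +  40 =138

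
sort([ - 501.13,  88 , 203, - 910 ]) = [ - 910, - 501.13, 88, 203]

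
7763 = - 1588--9351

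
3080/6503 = 440/929 = 0.47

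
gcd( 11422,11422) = 11422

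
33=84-51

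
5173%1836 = 1501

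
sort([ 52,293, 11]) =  [ 11,52, 293]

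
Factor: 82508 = 2^2* 20627^1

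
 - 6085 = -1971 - 4114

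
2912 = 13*224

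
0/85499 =0 = 0.00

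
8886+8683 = 17569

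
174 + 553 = 727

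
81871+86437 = 168308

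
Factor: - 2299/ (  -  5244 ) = 121/276 = 2^(-2) * 3^( - 1 )*11^2*23^(  -  1 ) 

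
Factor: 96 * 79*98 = 2^6*3^1 * 7^2 * 79^1  =  743232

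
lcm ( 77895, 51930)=155790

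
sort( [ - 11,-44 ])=[ - 44, - 11]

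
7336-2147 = 5189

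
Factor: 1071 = 3^2*7^1 * 17^1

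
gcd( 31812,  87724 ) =964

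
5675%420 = 215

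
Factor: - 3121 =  - 3121^1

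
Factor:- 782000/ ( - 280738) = 1000/359 = 2^3*5^3*359^( - 1)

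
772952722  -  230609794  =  542342928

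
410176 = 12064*34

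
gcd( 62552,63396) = 4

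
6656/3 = 2218 + 2/3  =  2218.67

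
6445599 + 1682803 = 8128402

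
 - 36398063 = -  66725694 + 30327631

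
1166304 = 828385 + 337919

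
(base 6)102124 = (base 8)20104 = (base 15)26AA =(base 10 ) 8260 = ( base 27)B8P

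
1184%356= 116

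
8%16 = 8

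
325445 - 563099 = - 237654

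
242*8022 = 1941324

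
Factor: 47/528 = 2^( - 4 ) * 3^( - 1 )* 11^( - 1) * 47^1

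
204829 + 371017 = 575846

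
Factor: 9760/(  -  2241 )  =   - 2^5*3^(  -  3)*5^1 * 61^1*83^( - 1 )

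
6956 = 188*37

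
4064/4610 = 2032/2305  =  0.88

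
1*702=702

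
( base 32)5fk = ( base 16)15F4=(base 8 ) 12764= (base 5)134440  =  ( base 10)5620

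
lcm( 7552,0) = 0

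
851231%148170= 110381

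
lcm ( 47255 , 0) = 0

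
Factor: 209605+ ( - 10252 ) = 199353 = 3^1*7^1*11^1*863^1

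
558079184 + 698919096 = 1256998280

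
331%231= 100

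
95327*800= 76261600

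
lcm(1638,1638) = 1638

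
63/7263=7/807= 0.01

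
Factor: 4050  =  2^1*3^4*5^2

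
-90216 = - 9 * 10024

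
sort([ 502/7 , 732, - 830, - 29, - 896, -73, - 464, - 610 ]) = [ - 896, - 830, - 610, - 464, - 73,-29,502/7,732 ] 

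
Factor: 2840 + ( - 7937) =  - 5097 = -3^1 * 1699^1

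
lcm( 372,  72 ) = 2232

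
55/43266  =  55/43266 = 0.00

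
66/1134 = 11/189  =  0.06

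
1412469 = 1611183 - 198714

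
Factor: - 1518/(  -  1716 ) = 2^(  -  1 ) * 13^( - 1 )* 23^1 = 23/26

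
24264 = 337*72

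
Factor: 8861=8861^1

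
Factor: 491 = 491^1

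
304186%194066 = 110120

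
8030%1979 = 114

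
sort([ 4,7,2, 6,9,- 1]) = [ - 1, 2,4,6,7, 9]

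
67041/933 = 71  +  266/311 = 71.86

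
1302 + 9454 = 10756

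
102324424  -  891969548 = -789645124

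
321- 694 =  - 373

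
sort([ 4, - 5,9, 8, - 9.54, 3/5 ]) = [  -  9.54, - 5,3/5, 4,8,9]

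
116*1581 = 183396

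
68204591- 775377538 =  - 707172947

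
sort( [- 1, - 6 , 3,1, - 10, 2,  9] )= [ - 10, - 6, - 1, 1, 2, 3, 9] 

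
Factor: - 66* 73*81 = -2^1*3^5*11^1*73^1 = - 390258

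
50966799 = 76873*663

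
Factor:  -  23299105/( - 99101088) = 2^( - 5)*3^( - 2)*5^1*61^(  -  1 )* 643^1*5641^( - 1 )*7247^1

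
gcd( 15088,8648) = 184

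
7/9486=7/9486 = 0.00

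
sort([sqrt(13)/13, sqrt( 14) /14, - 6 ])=[-6,sqrt(14)/14, sqrt( 13 )/13 ]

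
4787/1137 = 4787/1137= 4.21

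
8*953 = 7624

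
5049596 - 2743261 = 2306335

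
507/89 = 507/89 = 5.70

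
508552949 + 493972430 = 1002525379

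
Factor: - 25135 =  - 5^1*11^1*457^1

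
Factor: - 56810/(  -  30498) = 95/51=3^ ( - 1)*5^1*  17^(  -  1)*19^1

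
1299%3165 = 1299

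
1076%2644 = 1076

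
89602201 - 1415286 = 88186915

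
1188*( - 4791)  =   - 5691708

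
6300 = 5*1260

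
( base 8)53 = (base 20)23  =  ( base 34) 19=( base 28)1F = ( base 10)43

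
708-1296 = -588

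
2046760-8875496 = -6828736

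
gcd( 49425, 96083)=1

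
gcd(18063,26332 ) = 1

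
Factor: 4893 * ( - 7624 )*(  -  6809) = 254004515688= 2^3 * 3^1*7^1*11^1 *233^1*619^1*953^1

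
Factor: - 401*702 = -2^1*3^3* 13^1*401^1=- 281502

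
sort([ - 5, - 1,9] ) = [-5, - 1 , 9 ]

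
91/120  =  91/120= 0.76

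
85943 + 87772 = 173715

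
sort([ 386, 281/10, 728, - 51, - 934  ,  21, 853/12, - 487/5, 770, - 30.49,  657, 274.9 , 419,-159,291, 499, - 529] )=[ - 934, - 529, - 159 ,  -  487/5, - 51, - 30.49, 21,281/10, 853/12, 274.9,291, 386,419 , 499, 657,728, 770]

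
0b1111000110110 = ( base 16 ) 1E36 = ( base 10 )7734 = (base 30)8HO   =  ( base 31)81f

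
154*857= 131978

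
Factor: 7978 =2^1*3989^1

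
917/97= 9 + 44/97= 9.45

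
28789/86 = 334 + 65/86 = 334.76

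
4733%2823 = 1910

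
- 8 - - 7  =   - 1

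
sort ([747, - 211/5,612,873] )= [ - 211/5,612,747,873 ]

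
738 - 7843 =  - 7105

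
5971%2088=1795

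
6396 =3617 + 2779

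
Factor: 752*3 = 2256=2^4*3^1*47^1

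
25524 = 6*4254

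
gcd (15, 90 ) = 15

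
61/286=61/286 = 0.21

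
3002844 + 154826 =3157670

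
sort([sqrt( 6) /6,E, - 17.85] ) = [ - 17.85, sqrt(6 )/6, E ]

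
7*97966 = 685762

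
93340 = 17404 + 75936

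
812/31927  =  116/4561 = 0.03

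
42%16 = 10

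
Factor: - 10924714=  - 2^1*5462357^1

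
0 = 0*19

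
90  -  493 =-403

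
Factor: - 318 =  - 2^1*3^1* 53^1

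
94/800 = 47/400= 0.12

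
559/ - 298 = -2 + 37/298= -1.88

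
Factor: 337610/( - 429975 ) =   -  106/135 = - 2^1*3^(  -  3)*5^(  -  1)*53^1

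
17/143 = 17/143 = 0.12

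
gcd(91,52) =13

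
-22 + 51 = 29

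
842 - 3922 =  - 3080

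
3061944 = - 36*( - 85054) 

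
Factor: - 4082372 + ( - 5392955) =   -  9475327 = - 73^1 *293^1* 443^1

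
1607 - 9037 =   -  7430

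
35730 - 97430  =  -61700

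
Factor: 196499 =196499^1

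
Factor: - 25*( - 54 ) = 2^1*3^3*5^2=1350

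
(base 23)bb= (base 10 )264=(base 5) 2024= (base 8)410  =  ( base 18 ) ec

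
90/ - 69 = -30/23  =  - 1.30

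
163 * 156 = 25428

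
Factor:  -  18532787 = - 7^1*13^1 * 203657^1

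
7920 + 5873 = 13793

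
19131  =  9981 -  - 9150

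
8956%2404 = 1744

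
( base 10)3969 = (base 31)441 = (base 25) 68J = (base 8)7601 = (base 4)332001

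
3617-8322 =-4705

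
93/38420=93/38420= 0.00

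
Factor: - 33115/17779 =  - 5^1 * 23^( - 1)*37^1*179^1*773^ ( - 1 )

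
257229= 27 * 9527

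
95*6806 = 646570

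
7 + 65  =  72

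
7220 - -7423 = 14643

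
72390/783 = 92 +118/261 = 92.45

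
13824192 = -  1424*( - 9708) 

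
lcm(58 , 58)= 58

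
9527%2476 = 2099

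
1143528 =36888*31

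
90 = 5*18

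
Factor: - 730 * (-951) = 2^1*3^1*5^1*73^1*317^1 = 694230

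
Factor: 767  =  13^1*59^1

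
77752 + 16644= 94396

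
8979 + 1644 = 10623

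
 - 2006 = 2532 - 4538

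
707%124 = 87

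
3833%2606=1227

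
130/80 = 13/8 = 1.62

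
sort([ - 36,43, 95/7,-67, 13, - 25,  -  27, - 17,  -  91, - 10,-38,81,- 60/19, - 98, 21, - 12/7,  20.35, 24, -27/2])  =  [ - 98, - 91, - 67,-38 , - 36, - 27,-25, - 17, - 27/2, - 10, - 60/19, - 12/7,  13,95/7, 20.35,21,24, 43,81]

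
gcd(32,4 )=4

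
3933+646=4579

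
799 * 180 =143820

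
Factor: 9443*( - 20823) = -3^1*7^1*11^1*19^1 * 71^1*631^1 = - 196631589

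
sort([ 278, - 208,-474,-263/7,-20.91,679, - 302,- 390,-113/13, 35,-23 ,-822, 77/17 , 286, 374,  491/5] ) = [-822, - 474 ,-390, - 302 , - 208, - 263/7,-23, - 20.91 ,-113/13,  77/17, 35 , 491/5, 278 , 286, 374, 679 ]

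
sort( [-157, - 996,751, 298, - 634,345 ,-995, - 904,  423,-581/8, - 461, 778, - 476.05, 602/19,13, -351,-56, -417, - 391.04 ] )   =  [ - 996, - 995, - 904,  -  634,-476.05, - 461, - 417, - 391.04,  -  351, - 157, - 581/8, - 56,13,  602/19, 298, 345, 423, 751, 778]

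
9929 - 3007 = 6922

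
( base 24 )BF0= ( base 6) 51000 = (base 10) 6696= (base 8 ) 15050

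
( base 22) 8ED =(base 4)1001201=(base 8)10141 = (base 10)4193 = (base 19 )bbd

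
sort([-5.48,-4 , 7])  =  [- 5.48,- 4,7] 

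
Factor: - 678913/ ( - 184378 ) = 2^( - 1)*37^1*59^1 * 311^1*92189^( - 1) 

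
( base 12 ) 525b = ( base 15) 29ee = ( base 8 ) 21447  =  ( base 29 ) AK9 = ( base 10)8999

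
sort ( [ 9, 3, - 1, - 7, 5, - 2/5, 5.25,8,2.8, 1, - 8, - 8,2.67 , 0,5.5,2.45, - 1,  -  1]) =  [ - 8, - 8, - 7,- 1 , - 1,-1, - 2/5,  0,1,2.45,2.67, 2.8, 3  ,  5,  5.25, 5.5,8,9 ]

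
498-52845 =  - 52347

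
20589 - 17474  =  3115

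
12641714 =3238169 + 9403545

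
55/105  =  11/21 = 0.52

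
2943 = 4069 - 1126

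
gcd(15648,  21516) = 1956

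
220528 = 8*27566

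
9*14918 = 134262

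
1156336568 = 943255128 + 213081440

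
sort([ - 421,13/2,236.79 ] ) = [ - 421,13/2, 236.79 ] 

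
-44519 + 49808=5289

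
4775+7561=12336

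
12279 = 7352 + 4927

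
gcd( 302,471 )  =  1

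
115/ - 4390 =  - 1 + 855/878 = - 0.03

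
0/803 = 0 = 0.00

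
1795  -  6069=  -  4274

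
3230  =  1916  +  1314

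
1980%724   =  532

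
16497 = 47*351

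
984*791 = 778344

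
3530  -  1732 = 1798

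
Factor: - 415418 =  - 2^1*207709^1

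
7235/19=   380 + 15/19 = 380.79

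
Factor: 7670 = 2^1*5^1*13^1*59^1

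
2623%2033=590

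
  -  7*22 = - 154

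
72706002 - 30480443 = 42225559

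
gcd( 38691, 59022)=27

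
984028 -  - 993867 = 1977895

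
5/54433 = 5/54433= 0.00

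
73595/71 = 1036 +39/71 = 1036.55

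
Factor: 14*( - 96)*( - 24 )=32256 = 2^9*3^2*7^1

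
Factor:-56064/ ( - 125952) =2^( - 2)*41^( - 1 )*73^1 = 73/164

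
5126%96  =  38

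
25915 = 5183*5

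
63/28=2 + 1/4 = 2.25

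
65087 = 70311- 5224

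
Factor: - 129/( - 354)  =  2^( - 1)*43^1*59^ (-1) = 43/118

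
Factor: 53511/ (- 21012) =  - 17837/7004 = - 2^(-2) *17^( - 1)*103^( -1)*17837^1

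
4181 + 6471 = 10652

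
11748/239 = 49 + 37/239 = 49.15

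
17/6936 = 1/408=0.00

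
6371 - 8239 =-1868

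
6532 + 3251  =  9783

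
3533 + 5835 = 9368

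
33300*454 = 15118200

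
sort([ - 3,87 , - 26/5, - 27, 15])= [ - 27, - 26/5, - 3, 15 , 87]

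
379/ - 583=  - 1 + 204/583= - 0.65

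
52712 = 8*6589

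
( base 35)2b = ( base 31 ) 2j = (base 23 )3c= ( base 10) 81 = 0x51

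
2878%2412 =466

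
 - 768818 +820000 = 51182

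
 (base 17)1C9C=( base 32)8B2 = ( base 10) 8546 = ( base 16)2162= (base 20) 1176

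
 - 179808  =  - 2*89904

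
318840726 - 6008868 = 312831858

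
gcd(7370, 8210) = 10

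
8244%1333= 246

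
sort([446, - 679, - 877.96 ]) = [ - 877.96, - 679, 446 ] 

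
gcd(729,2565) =27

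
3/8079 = 1/2693 = 0.00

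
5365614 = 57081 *94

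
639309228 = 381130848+258178380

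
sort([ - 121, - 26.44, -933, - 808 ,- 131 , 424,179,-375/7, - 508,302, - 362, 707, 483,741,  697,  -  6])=[ - 933, - 808, - 508 ,-362  , - 131, - 121, - 375/7,  -  26.44  , - 6, 179  ,  302 , 424, 483, 697, 707, 741]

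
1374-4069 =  - 2695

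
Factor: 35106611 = 109^1*322079^1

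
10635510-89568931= - 78933421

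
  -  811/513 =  -2 + 215/513 = - 1.58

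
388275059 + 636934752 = 1025209811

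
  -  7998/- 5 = 1599+3/5 = 1599.60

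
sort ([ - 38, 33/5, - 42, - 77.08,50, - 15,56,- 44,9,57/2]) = [-77.08,  -  44, - 42,-38, - 15, 33/5,9,57/2,50,56 ] 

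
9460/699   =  9460/699 = 13.53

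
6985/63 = 110 + 55/63  =  110.87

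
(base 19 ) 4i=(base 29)37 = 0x5E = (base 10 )94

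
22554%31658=22554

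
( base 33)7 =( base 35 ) 7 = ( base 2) 111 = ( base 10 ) 7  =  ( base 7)10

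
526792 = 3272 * 161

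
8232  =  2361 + 5871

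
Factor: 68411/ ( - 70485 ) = -3^(  -  1)*5^(-1 )*7^1 * 29^1 * 37^( - 1 )*127^( - 1 ) *337^1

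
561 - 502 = 59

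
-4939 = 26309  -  31248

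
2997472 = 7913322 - 4915850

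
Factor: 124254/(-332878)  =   - 81/217 = -3^4 * 7^(-1)*31^( - 1)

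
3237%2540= 697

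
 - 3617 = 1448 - 5065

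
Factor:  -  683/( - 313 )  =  313^(  -  1)*683^1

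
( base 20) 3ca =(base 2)10110101010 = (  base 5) 21300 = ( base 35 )16f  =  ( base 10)1450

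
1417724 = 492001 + 925723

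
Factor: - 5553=- 3^2*617^1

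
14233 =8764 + 5469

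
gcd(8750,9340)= 10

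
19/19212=19/19212   =  0.00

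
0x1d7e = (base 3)101100122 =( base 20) iha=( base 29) 8sa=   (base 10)7550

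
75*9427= 707025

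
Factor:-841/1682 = - 2^( - 1) =- 1/2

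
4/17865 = 4/17865 =0.00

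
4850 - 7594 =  - 2744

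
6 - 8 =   -  2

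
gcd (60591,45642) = 3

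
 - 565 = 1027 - 1592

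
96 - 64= 32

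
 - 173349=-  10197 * 17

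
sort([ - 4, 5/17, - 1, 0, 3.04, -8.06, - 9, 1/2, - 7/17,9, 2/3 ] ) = [ - 9, - 8.06 , - 4, - 1, - 7/17, 0 , 5/17, 1/2, 2/3, 3.04, 9]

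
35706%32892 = 2814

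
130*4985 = 648050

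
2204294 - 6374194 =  - 4169900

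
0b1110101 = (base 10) 117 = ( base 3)11100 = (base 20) 5H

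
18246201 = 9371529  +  8874672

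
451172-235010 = 216162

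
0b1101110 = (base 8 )156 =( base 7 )215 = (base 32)3E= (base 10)110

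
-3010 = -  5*602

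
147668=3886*38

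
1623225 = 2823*575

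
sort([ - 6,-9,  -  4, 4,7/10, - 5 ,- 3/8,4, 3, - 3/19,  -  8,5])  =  [ - 9, - 8,-6,- 5, - 4, - 3/8, - 3/19, 7/10,3,  4, 4, 5]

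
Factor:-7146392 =-2^3*11^1*17^2*281^1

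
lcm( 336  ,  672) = 672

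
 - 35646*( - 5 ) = 178230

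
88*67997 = 5983736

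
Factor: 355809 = 3^1*118603^1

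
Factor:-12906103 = - 7^1*  41^1*193^1*233^1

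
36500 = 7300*5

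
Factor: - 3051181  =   - 7^2*73^1*853^1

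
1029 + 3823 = 4852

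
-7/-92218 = 1/13174  =  0.00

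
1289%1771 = 1289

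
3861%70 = 11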